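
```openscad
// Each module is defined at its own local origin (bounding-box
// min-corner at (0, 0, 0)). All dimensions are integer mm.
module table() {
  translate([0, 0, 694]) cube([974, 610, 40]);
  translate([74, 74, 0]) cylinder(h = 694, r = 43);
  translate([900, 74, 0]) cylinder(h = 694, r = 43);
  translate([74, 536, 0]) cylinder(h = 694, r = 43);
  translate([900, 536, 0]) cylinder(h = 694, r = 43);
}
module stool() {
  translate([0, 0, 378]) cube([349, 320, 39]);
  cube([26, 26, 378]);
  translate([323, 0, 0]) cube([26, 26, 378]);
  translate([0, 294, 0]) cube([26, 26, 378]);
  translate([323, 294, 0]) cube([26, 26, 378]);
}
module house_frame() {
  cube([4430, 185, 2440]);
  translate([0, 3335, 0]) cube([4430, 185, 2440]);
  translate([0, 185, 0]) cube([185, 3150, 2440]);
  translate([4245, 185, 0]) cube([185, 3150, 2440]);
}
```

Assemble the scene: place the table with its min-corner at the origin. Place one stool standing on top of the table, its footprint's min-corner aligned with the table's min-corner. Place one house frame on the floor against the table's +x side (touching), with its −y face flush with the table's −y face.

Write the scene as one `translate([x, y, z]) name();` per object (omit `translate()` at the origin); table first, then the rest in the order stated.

table();
translate([0, 0, 734]) stool();
translate([974, 0, 0]) house_frame();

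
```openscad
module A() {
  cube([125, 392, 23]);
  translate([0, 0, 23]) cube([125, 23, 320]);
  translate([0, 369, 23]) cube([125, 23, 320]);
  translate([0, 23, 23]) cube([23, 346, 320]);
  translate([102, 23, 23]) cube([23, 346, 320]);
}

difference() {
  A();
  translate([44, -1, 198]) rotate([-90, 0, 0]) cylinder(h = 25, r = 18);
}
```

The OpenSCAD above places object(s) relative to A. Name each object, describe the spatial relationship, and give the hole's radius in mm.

The subtracted cylinder has r = 18 mm.

A is an open box. The open box has a circular hole through its front wall. The hole's radius is 18 mm.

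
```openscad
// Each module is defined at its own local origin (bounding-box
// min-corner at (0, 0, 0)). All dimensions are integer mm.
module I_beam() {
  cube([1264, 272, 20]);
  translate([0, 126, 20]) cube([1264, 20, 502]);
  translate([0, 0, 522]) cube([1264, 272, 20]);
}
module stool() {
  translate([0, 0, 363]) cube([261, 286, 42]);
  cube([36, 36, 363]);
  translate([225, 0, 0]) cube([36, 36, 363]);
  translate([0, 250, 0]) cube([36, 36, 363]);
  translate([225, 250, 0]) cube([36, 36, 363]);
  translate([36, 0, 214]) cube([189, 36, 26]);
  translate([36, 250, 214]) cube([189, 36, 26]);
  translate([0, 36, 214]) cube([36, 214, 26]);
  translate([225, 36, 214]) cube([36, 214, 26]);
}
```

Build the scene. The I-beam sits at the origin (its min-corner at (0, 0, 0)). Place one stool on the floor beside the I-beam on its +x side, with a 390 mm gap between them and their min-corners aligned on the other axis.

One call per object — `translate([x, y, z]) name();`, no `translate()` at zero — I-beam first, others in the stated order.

I_beam();
translate([1654, 0, 0]) stool();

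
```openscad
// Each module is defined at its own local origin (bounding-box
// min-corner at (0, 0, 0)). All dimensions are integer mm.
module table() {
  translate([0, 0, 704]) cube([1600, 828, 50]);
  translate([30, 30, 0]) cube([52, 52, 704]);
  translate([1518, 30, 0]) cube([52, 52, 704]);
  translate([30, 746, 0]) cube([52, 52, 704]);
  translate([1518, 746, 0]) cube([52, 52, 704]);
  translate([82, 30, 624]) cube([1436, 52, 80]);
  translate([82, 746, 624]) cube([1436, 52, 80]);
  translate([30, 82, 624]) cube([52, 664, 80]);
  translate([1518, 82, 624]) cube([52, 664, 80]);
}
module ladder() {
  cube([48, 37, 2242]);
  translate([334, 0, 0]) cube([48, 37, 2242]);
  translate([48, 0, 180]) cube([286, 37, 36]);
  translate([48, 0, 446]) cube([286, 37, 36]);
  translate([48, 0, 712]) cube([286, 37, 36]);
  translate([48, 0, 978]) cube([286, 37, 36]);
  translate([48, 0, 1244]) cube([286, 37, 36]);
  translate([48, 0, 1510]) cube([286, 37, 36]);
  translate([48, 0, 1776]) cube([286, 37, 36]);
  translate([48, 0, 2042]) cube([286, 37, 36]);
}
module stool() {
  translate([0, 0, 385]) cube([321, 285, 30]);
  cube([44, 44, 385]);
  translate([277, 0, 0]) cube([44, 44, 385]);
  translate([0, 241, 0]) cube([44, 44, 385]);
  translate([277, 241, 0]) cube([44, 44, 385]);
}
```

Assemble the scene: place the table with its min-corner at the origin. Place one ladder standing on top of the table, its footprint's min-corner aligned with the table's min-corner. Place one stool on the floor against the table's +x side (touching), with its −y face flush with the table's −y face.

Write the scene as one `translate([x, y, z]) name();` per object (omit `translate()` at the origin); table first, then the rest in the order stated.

table();
translate([0, 0, 754]) ladder();
translate([1600, 0, 0]) stool();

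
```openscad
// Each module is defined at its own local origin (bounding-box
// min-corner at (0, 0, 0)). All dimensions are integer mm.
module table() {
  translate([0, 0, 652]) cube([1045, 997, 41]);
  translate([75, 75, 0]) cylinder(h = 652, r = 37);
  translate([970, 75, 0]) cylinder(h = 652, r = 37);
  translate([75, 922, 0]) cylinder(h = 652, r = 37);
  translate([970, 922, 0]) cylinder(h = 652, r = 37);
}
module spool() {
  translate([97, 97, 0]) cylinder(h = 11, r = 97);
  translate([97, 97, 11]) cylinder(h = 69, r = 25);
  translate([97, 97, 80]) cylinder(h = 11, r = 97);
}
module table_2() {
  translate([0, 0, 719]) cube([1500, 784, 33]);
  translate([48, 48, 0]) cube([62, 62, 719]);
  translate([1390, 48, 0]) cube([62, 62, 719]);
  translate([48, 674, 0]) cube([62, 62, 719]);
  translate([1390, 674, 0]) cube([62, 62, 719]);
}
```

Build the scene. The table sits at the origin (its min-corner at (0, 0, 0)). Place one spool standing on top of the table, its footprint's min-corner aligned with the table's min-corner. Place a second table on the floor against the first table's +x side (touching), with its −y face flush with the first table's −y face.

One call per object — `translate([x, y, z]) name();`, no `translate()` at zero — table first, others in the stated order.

table();
translate([0, 0, 693]) spool();
translate([1045, 0, 0]) table_2();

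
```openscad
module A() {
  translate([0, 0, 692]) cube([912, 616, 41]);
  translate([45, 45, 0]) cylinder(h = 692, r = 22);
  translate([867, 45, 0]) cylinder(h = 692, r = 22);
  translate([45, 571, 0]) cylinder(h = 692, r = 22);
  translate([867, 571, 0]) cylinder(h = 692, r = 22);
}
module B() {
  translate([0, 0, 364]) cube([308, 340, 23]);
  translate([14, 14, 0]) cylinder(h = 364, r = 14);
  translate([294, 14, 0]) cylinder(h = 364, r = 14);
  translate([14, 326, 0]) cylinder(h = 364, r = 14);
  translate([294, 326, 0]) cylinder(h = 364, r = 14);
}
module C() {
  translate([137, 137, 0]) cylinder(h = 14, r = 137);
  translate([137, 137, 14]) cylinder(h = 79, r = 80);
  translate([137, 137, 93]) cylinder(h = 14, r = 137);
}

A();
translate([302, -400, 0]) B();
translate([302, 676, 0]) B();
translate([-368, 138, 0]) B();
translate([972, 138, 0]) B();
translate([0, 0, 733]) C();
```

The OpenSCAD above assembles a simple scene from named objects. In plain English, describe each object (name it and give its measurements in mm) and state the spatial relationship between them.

A is a table with a 912×616 mm rectangular top, 41 mm thick, top surface at z = 733 mm, supported by four round legs of 44 mm diameter, each leg's bounding box inset 23 mm from the nearest pair of top edges, running from the floor.

B is a four-legged stool. The seat is a 308×340×23 mm slab whose top surface is at z = 387 mm; four round legs, each 28 mm in diameter, run from the floor (z = 0) to the underside of the seat, each leg's axis is inset half a diameter from the nearest pair of seat edges (so the leg's bounding box is flush with the corner).

C is a spool: two coaxial disc flanges of radius 137 mm and thickness 14 mm, joined by a core cylinder of radius 80 mm and height 79 mm. The lower flange rests on z = 0 and the three cylinders share a vertical axis.

Four stools sit around the table at the −y, +y, −x, +x sides. The spool is on top of the table.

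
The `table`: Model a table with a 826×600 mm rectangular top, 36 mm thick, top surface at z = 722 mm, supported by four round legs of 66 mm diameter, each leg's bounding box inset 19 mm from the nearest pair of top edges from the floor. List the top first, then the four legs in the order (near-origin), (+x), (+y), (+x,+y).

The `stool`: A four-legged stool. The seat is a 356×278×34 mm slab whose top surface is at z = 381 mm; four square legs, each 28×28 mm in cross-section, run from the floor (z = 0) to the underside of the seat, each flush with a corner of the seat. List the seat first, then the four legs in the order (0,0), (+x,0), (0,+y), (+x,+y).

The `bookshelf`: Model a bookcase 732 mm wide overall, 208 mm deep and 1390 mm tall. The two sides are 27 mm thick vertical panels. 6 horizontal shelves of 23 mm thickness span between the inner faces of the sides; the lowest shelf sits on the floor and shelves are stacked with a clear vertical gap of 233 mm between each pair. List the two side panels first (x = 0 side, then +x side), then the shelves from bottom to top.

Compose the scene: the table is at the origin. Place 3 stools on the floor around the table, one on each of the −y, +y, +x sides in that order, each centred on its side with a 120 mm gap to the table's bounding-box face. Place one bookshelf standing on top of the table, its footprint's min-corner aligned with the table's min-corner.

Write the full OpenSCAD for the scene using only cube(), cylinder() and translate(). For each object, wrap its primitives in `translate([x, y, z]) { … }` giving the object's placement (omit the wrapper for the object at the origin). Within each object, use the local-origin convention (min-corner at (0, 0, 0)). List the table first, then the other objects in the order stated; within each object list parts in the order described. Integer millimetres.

translate([0, 0, 686]) cube([826, 600, 36]);
translate([52, 52, 0]) cylinder(h = 686, r = 33);
translate([774, 52, 0]) cylinder(h = 686, r = 33);
translate([52, 548, 0]) cylinder(h = 686, r = 33);
translate([774, 548, 0]) cylinder(h = 686, r = 33);
translate([235, -398, 0]) {
  translate([0, 0, 347]) cube([356, 278, 34]);
  cube([28, 28, 347]);
  translate([328, 0, 0]) cube([28, 28, 347]);
  translate([0, 250, 0]) cube([28, 28, 347]);
  translate([328, 250, 0]) cube([28, 28, 347]);
}
translate([235, 720, 0]) {
  translate([0, 0, 347]) cube([356, 278, 34]);
  cube([28, 28, 347]);
  translate([328, 0, 0]) cube([28, 28, 347]);
  translate([0, 250, 0]) cube([28, 28, 347]);
  translate([328, 250, 0]) cube([28, 28, 347]);
}
translate([946, 161, 0]) {
  translate([0, 0, 347]) cube([356, 278, 34]);
  cube([28, 28, 347]);
  translate([328, 0, 0]) cube([28, 28, 347]);
  translate([0, 250, 0]) cube([28, 28, 347]);
  translate([328, 250, 0]) cube([28, 28, 347]);
}
translate([0, 0, 722]) {
  cube([27, 208, 1390]);
  translate([705, 0, 0]) cube([27, 208, 1390]);
  translate([27, 0, 0]) cube([678, 208, 23]);
  translate([27, 0, 256]) cube([678, 208, 23]);
  translate([27, 0, 512]) cube([678, 208, 23]);
  translate([27, 0, 768]) cube([678, 208, 23]);
  translate([27, 0, 1024]) cube([678, 208, 23]);
  translate([27, 0, 1280]) cube([678, 208, 23]);
}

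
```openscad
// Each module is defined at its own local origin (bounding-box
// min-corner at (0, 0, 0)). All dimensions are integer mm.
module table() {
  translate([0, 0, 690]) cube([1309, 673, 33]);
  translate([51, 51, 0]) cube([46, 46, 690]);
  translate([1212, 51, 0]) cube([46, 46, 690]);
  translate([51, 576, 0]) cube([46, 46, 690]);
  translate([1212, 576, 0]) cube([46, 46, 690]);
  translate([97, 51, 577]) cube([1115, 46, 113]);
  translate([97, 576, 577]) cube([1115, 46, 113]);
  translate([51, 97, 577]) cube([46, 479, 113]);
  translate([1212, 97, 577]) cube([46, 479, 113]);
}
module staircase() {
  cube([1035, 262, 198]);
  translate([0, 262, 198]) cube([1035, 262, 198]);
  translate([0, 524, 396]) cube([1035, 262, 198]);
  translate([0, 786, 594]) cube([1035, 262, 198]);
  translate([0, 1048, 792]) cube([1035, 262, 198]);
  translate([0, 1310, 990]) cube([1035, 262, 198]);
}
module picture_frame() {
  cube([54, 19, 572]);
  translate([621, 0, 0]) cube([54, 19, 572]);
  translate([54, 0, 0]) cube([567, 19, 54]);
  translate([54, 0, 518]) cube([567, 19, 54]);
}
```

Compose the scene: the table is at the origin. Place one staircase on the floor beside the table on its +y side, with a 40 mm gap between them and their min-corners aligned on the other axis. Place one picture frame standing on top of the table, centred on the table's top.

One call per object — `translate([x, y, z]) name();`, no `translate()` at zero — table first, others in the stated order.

table();
translate([0, 713, 0]) staircase();
translate([317, 327, 723]) picture_frame();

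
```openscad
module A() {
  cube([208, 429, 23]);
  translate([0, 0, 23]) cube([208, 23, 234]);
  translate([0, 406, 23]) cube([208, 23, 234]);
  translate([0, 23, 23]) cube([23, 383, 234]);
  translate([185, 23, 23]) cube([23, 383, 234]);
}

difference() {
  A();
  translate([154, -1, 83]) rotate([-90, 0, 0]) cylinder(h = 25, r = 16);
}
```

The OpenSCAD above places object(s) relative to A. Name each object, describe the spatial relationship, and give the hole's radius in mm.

The subtracted cylinder has r = 16 mm.

A is an open box. The open box has a circular hole through its front wall. The hole's radius is 16 mm.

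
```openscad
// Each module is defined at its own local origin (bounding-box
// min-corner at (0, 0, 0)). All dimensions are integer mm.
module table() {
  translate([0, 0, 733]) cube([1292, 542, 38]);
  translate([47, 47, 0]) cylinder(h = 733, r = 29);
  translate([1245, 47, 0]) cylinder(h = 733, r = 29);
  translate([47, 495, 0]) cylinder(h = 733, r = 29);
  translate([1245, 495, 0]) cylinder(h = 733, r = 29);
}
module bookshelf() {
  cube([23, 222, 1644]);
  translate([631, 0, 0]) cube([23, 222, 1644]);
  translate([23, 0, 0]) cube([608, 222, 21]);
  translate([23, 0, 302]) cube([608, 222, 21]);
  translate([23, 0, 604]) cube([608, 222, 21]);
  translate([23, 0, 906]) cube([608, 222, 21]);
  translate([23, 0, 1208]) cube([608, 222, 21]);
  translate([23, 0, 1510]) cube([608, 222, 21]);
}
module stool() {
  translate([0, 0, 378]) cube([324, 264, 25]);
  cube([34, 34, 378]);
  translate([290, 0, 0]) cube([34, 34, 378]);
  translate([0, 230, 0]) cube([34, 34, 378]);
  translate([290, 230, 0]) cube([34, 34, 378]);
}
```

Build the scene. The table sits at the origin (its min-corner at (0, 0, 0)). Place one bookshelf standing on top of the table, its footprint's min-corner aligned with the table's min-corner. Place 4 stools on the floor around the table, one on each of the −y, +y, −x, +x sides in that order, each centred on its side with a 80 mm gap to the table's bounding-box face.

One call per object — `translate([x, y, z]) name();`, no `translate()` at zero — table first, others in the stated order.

table();
translate([0, 0, 771]) bookshelf();
translate([484, -344, 0]) stool();
translate([484, 622, 0]) stool();
translate([-404, 139, 0]) stool();
translate([1372, 139, 0]) stool();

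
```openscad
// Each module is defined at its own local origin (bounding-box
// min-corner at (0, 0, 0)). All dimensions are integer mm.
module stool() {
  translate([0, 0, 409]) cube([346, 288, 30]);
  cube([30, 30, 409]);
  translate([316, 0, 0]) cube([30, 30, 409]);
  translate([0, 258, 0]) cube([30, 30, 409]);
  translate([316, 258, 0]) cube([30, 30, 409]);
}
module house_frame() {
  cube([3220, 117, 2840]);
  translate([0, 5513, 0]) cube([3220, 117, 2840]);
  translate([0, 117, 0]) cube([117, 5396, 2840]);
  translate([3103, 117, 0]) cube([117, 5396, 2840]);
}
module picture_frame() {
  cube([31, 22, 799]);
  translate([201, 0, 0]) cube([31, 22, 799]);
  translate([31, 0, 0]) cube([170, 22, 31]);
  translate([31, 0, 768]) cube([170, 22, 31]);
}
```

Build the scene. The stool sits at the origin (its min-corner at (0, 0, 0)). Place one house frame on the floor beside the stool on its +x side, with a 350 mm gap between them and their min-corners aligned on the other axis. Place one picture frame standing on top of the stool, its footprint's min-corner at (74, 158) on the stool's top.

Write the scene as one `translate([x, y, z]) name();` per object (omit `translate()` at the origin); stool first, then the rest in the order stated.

stool();
translate([696, 0, 0]) house_frame();
translate([74, 158, 439]) picture_frame();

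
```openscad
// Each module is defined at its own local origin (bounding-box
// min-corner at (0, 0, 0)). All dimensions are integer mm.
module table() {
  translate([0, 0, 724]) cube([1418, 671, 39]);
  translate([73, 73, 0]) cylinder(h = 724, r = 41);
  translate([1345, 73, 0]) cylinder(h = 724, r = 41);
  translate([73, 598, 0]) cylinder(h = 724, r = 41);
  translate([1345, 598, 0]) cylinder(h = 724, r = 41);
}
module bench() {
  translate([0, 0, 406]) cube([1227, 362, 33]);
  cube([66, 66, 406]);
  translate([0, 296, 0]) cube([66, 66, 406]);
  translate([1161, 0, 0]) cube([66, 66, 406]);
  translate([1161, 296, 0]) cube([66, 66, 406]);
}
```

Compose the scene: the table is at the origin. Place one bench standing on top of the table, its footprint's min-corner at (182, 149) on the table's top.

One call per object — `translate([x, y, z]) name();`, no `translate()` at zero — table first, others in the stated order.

table();
translate([182, 149, 763]) bench();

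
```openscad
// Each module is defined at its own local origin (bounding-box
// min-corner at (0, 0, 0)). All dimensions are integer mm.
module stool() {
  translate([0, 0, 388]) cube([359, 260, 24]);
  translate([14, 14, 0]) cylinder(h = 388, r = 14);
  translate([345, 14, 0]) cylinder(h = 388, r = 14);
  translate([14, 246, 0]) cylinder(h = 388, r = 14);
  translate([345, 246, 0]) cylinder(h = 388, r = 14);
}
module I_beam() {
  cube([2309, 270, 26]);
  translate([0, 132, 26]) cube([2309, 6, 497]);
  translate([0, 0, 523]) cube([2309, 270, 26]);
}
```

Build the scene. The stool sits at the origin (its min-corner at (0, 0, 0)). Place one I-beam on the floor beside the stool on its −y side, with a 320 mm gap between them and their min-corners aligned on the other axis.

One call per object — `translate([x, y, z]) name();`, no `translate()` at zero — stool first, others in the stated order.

stool();
translate([0, -590, 0]) I_beam();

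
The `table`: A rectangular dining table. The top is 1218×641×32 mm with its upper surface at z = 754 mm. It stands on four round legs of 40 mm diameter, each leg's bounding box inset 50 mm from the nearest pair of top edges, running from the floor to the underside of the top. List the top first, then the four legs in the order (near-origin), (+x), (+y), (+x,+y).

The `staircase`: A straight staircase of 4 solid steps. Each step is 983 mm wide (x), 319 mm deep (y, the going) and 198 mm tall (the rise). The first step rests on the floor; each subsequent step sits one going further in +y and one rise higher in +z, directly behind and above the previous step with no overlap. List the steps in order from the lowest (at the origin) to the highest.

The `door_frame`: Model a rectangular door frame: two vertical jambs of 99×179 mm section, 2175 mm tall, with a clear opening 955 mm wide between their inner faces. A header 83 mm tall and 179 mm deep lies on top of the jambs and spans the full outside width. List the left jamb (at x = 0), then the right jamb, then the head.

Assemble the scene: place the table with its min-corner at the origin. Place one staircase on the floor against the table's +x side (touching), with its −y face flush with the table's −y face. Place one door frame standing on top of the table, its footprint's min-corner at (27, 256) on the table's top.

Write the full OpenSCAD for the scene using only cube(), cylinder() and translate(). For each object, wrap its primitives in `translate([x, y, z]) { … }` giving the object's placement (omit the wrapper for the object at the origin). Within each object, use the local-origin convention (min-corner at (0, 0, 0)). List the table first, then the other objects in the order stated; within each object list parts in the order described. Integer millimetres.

translate([0, 0, 722]) cube([1218, 641, 32]);
translate([70, 70, 0]) cylinder(h = 722, r = 20);
translate([1148, 70, 0]) cylinder(h = 722, r = 20);
translate([70, 571, 0]) cylinder(h = 722, r = 20);
translate([1148, 571, 0]) cylinder(h = 722, r = 20);
translate([1218, 0, 0]) {
  cube([983, 319, 198]);
  translate([0, 319, 198]) cube([983, 319, 198]);
  translate([0, 638, 396]) cube([983, 319, 198]);
  translate([0, 957, 594]) cube([983, 319, 198]);
}
translate([27, 256, 754]) {
  cube([99, 179, 2175]);
  translate([1054, 0, 0]) cube([99, 179, 2175]);
  translate([0, 0, 2175]) cube([1153, 179, 83]);
}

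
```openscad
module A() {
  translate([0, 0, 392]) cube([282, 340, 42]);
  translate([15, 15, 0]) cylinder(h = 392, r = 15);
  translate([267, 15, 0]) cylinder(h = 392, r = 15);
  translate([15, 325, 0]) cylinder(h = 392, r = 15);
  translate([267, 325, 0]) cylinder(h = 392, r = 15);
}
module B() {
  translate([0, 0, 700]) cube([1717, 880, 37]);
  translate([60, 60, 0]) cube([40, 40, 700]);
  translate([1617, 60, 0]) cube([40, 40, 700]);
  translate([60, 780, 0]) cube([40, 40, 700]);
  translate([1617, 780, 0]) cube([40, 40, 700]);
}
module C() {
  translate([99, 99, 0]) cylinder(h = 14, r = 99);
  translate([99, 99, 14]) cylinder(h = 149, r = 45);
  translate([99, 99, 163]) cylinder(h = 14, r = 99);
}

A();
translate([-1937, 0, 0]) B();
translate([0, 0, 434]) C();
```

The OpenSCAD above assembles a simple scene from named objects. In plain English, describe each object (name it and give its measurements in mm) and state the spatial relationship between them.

A is a four-legged stool. The seat is 282×340 mm, 42 mm thick, top at z = 434 mm. It stands on four round legs, each 30 mm in diameter, from z = 0 to the seat underside, each leg's axis is inset half a diameter from the nearest pair of seat edges (so the leg's bounding box is flush with the corner).

B is a table with a 1717×880 mm rectangular top, 37 mm thick, top surface at z = 737 mm, supported by four 40×40 mm square legs, each inset 60 mm from the nearest pair of top edges, running from the floor.

C is a spool: two coaxial disc flanges of radius 99 mm and thickness 14 mm, joined by a core cylinder of radius 45 mm and height 149 mm. The lower flange rests on z = 0 and the three cylinders share a vertical axis.

The table is on the floor beside the stool on its −x side. The spool is on top of the stool.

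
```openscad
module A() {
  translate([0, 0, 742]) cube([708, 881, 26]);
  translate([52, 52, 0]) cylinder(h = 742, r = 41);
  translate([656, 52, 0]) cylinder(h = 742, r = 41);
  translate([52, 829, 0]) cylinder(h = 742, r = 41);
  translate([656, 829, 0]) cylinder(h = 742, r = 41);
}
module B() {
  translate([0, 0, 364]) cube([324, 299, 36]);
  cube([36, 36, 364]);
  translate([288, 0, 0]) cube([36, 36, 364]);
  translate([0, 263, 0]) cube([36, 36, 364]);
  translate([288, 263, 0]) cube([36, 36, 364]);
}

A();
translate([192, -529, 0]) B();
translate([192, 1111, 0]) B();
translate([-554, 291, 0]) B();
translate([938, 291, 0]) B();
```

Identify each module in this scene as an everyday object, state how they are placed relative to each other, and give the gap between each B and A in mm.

Each stool's nearest face is 230 mm from the table's bounding box.

A is a table. B is a stool. Four stools sit around the table at the −y, +y, −x, +x sides. The gap between each stool and the table is 230 mm.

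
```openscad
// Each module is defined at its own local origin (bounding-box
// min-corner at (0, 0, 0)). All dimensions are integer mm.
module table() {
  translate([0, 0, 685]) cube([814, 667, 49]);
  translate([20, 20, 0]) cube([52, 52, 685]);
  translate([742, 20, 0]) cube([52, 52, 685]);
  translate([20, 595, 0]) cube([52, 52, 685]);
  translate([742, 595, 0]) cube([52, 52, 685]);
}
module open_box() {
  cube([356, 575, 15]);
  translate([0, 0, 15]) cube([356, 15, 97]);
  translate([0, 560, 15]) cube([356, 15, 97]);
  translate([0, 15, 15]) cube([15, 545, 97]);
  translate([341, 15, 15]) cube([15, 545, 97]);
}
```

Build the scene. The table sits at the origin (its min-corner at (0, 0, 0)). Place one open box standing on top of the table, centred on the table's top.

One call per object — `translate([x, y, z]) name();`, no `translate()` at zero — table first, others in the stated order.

table();
translate([229, 46, 734]) open_box();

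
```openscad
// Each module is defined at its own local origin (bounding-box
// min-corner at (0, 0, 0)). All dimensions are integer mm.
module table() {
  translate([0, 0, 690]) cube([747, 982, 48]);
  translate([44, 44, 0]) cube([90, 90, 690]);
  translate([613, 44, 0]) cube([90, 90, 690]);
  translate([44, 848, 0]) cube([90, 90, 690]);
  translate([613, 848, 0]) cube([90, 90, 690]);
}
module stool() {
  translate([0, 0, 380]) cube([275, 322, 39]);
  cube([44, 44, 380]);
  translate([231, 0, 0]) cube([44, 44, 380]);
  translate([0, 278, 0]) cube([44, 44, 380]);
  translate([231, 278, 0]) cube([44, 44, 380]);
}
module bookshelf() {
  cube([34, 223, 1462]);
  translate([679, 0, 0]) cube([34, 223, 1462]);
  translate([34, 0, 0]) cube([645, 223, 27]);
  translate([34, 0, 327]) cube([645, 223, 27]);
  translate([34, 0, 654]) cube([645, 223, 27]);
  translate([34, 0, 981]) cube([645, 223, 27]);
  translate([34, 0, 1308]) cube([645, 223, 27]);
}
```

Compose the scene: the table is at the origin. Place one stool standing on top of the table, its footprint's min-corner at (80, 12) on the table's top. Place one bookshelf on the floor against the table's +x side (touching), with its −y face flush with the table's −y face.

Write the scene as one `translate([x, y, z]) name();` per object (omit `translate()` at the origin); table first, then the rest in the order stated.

table();
translate([80, 12, 738]) stool();
translate([747, 0, 0]) bookshelf();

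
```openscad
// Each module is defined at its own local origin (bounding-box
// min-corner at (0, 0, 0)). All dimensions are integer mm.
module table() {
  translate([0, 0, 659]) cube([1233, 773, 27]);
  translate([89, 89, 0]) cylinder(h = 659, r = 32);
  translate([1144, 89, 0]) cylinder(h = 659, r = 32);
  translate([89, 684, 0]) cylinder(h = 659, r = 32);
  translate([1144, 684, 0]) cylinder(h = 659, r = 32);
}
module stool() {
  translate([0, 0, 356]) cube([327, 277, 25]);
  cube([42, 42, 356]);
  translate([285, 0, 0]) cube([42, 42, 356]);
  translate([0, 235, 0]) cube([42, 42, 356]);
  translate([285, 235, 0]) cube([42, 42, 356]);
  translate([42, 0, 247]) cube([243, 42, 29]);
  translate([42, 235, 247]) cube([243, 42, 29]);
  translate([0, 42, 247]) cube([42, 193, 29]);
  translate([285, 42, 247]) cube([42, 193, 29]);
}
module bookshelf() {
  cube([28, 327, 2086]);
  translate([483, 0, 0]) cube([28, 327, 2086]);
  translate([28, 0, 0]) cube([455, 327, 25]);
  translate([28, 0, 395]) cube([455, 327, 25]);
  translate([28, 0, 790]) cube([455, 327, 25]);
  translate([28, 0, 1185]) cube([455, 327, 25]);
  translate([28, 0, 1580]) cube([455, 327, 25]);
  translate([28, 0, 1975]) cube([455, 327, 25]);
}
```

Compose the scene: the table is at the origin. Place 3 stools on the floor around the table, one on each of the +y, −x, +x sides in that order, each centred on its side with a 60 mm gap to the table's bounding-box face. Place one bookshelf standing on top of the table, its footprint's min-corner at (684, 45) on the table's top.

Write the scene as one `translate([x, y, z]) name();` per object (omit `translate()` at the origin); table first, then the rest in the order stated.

table();
translate([453, 833, 0]) stool();
translate([-387, 248, 0]) stool();
translate([1293, 248, 0]) stool();
translate([684, 45, 686]) bookshelf();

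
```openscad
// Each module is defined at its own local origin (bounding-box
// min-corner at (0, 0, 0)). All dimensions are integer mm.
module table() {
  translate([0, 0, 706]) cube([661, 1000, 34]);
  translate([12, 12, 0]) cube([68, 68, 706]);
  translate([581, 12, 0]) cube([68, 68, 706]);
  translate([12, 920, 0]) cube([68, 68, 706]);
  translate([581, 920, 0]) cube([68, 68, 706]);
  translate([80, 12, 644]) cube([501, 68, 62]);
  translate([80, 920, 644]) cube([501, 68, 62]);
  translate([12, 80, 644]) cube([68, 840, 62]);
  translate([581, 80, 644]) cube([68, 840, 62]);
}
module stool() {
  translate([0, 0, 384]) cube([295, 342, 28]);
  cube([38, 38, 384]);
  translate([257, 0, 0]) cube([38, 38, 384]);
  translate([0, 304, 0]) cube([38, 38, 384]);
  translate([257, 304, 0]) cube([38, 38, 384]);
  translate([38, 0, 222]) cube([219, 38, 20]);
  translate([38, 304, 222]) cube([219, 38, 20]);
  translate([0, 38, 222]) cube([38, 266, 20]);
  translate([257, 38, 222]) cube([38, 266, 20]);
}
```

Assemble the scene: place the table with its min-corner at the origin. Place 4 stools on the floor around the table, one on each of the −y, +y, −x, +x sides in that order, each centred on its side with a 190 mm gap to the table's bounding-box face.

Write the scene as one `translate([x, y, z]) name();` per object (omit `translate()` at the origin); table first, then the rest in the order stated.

table();
translate([183, -532, 0]) stool();
translate([183, 1190, 0]) stool();
translate([-485, 329, 0]) stool();
translate([851, 329, 0]) stool();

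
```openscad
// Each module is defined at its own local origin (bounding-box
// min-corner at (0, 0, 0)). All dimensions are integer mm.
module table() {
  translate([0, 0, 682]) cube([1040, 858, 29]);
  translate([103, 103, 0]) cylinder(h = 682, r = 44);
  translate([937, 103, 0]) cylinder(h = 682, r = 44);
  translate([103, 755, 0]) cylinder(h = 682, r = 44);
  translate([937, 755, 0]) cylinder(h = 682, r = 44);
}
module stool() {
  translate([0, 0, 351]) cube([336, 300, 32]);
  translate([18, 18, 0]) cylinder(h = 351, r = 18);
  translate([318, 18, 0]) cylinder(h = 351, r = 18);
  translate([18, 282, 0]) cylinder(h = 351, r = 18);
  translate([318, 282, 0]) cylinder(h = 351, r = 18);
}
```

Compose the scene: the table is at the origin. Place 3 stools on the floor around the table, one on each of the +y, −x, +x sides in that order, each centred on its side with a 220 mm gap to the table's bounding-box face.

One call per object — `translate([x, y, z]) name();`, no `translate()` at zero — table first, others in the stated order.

table();
translate([352, 1078, 0]) stool();
translate([-556, 279, 0]) stool();
translate([1260, 279, 0]) stool();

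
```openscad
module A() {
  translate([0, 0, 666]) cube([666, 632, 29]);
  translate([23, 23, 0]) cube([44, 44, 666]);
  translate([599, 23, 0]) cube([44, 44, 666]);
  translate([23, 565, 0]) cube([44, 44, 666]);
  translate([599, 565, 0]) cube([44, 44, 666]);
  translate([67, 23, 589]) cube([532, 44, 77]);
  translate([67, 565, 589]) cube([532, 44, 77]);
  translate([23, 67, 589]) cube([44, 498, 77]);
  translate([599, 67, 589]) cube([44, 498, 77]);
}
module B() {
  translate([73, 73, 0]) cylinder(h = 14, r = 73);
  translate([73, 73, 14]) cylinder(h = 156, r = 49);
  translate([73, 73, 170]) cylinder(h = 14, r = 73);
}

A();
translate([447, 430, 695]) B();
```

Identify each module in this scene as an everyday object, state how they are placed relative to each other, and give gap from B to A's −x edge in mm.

The spool's min-x is at 447; the table's min-x is 0; gap = 447 mm.

A is a table. B is a spool. The spool is on top of the table. The gap from the spool to the table's −x edge is 447 mm.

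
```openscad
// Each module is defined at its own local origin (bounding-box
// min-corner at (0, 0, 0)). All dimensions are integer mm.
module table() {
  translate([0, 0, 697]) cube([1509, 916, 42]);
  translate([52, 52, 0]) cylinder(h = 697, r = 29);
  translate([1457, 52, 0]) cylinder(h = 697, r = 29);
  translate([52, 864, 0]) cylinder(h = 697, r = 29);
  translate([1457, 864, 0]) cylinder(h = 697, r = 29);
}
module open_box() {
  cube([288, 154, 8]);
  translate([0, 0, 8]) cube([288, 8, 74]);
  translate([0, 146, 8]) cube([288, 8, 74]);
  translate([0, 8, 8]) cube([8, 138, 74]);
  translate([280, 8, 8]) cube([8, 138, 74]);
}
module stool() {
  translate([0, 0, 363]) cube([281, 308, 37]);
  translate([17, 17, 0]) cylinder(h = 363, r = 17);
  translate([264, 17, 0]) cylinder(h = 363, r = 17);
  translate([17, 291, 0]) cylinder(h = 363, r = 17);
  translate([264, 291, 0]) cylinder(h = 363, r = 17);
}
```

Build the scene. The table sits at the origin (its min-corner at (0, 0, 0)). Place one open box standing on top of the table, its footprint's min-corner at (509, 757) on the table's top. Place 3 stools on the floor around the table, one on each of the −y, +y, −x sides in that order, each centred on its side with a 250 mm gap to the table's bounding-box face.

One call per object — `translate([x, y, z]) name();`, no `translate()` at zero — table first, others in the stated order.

table();
translate([509, 757, 739]) open_box();
translate([614, -558, 0]) stool();
translate([614, 1166, 0]) stool();
translate([-531, 304, 0]) stool();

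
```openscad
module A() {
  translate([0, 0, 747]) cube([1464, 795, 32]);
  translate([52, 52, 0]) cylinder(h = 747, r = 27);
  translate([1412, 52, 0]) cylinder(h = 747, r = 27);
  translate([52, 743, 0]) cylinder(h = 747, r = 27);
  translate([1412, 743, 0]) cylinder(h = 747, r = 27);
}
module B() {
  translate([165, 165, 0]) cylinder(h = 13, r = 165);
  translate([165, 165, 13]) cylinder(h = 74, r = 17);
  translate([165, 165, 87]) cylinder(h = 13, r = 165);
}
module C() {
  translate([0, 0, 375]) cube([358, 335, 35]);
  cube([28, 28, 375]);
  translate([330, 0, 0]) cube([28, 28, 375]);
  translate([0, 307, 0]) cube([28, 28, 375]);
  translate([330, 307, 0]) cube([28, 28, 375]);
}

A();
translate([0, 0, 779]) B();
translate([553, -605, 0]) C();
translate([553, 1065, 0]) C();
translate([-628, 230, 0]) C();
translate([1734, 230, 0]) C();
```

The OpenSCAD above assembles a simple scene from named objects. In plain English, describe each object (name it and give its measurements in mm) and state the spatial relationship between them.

A is a table with a 1464×795 mm rectangular top, 32 mm thick, top surface at z = 779 mm, supported by four round legs of 54 mm diameter, each leg's bounding box inset 25 mm from the nearest pair of top edges, running from the floor.

B is a spool: two coaxial disc flanges of radius 165 mm and thickness 13 mm, joined by a core cylinder of radius 17 mm and height 74 mm. The lower flange rests on z = 0 and the three cylinders share a vertical axis.

C is a four-legged stool. The seat is 358×335 mm, 35 mm thick, top at z = 410 mm. It stands on four square legs, each 28×28 mm in cross-section, from z = 0 to the seat underside, each flush with a corner of the seat.

The spool is on top of the table. Four stools sit around the table at the −y, +y, −x, +x sides.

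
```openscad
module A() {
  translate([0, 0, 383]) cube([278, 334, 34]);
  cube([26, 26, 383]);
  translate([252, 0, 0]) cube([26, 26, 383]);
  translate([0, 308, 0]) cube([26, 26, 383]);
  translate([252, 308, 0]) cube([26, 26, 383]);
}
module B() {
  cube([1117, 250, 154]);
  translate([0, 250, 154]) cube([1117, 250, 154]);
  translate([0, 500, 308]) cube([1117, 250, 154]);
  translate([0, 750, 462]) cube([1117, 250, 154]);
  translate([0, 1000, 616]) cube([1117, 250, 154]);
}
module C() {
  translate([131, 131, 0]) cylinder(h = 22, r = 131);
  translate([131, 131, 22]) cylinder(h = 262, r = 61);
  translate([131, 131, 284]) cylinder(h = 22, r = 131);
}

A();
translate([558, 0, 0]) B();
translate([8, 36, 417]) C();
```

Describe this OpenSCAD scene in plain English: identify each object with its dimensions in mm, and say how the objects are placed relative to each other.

A is a four-legged stool. The seat is a 278×334×34 mm slab whose top surface is at z = 417 mm; four square legs, each 26×26 mm in cross-section, run from the floor (z = 0) to the underside of the seat, each flush with a corner of the seat.

B is a straight staircase of 5 solid steps. Each step is 1117 mm wide (x), 250 mm deep (y, the going) and 154 mm tall (the rise). The first step rests on the floor; each subsequent step sits one going further in +y and one rise higher in +z, directly behind and above the previous step with no overlap.

C is a spool: two coaxial disc flanges of radius 131 mm and thickness 22 mm, joined by a core cylinder of radius 61 mm and height 262 mm. The lower flange rests on z = 0 and the three cylinders share a vertical axis.

The staircase is on the floor beside the stool on its +x side. The spool is on top of the stool, centred.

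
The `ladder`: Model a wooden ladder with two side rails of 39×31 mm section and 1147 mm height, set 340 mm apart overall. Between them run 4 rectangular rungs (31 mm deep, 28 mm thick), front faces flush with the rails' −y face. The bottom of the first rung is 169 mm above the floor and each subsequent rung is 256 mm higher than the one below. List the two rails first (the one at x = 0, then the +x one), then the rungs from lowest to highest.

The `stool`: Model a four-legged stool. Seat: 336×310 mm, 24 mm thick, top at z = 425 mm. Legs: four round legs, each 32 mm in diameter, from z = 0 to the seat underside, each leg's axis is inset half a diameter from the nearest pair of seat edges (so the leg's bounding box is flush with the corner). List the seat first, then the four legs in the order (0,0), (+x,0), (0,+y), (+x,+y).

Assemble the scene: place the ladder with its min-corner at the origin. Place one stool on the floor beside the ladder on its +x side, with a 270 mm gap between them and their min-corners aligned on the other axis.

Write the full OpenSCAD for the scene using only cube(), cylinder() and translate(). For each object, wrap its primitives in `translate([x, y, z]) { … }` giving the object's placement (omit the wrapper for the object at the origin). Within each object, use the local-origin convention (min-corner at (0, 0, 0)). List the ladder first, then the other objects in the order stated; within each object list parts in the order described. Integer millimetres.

cube([39, 31, 1147]);
translate([301, 0, 0]) cube([39, 31, 1147]);
translate([39, 0, 169]) cube([262, 31, 28]);
translate([39, 0, 425]) cube([262, 31, 28]);
translate([39, 0, 681]) cube([262, 31, 28]);
translate([39, 0, 937]) cube([262, 31, 28]);
translate([610, 0, 0]) {
  translate([0, 0, 401]) cube([336, 310, 24]);
  translate([16, 16, 0]) cylinder(h = 401, r = 16);
  translate([320, 16, 0]) cylinder(h = 401, r = 16);
  translate([16, 294, 0]) cylinder(h = 401, r = 16);
  translate([320, 294, 0]) cylinder(h = 401, r = 16);
}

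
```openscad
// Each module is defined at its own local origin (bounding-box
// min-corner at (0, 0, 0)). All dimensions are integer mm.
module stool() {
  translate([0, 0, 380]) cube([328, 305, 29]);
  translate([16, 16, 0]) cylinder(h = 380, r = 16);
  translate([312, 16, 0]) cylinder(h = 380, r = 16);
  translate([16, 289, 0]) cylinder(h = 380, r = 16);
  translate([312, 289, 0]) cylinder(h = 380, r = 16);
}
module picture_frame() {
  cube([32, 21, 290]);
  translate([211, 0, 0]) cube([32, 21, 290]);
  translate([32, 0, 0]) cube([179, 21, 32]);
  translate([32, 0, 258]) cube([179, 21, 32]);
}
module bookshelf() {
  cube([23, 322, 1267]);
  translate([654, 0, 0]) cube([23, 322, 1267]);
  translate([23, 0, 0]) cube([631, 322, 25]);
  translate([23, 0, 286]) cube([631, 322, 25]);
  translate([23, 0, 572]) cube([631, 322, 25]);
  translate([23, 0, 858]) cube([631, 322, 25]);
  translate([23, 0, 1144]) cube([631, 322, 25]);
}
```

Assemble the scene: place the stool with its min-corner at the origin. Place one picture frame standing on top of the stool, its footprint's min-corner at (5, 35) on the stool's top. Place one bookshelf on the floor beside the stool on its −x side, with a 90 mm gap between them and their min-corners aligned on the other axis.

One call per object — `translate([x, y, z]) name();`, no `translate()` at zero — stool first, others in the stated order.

stool();
translate([5, 35, 409]) picture_frame();
translate([-767, 0, 0]) bookshelf();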